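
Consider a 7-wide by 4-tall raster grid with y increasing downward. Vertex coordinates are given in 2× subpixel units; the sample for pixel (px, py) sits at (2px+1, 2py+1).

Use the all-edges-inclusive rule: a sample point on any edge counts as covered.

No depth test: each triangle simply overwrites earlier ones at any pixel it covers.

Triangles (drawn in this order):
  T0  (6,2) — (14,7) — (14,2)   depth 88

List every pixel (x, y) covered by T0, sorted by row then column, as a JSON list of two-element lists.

T0:
  2·area = 40  (B↔C swapped to make it positive)
  edge (6, 2)→(14, 2): d=(8,0) inclusive
  edge (14, 2)→(14, 7): d=(0,5) inclusive
  edge (14, 7)→(6, 2): d=(-8,-5) inclusive
    (4,1)@(9, 3): e=[8,25,7] → █
    (5,1)@(11, 3): e=[8,15,17] → █
    (6,1)@(13, 3): e=[8,5,27] → █
    (4,2)@(9, 5): e=[24,25,-9] → ·
    (5,2)@(11, 5): e=[24,15,1] → █
    (5,3)@(11, 7): e=[40,15,-15] → ·
    (6,3)@(13, 7): e=[40,5,-5] → ·
  covered (5 px):
    · · · · · · ·
    · · · · █ █ █
    · · · · · █ █
    · · · · · · ·

Final: [[4,1],[5,1],[6,1],[5,2],[6,2]]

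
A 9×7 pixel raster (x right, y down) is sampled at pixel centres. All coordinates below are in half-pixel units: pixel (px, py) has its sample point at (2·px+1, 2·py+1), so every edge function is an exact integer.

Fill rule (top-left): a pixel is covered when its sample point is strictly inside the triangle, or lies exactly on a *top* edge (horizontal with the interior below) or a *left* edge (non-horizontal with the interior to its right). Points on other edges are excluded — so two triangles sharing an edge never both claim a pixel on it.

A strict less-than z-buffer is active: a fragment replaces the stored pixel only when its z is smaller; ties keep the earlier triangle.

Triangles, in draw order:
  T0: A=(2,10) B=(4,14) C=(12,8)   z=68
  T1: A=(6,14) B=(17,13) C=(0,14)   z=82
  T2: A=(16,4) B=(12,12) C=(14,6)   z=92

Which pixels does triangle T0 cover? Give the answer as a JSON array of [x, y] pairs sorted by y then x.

T0:
  2·area = 44  (B↔C swapped to make it positive)
  edge (2, 10)→(12, 8): d=(10,-2) top-left  bias=+0
  edge (12, 8)→(4, 14): d=(-8,6) right/bottom  bias=-1
  edge (4, 14)→(2, 10): d=(-2,-4) top-left  bias=+0
    (8,3)@(17, 7): e=[0,-22,66] → ·  [on edge]
    (3,4)@(7, 9): e=[0,22,22] → #  [on edge]
    (4,4)@(9, 9): e=[4,10,30] → #
    (5,4)@(11, 9): e=[8,-2,38] → ·
    (1,5)@(3, 11): e=[12,30,2] → #
    (2,5)@(5, 11): e=[16,18,10] → #
    (4,5)@(9, 11): e=[24,-6,26] → ·
    (1,6)@(3, 13): e=[32,14,-2] → ·
    (2,6)@(5, 13): e=[36,2,6] → #
    (3,6)@(7, 13): e=[40,-10,14] → ·
  covered (6 px):
    · · · · · · · · ·
    · · · · · · · · ·
    · · · · · · · · ·
    · · · · · · · · ·
    · · · # # · · · ·
    · # # # · · · · ·
    · · # · · · · · ·
T1:
  2·area = 6  (B↔C swapped to make it positive)
  edge (6, 14)→(0, 14): d=(-6,0) right/bottom  bias=-1
  edge (0, 14)→(17, 13): d=(17,-1) top-left  bias=+0
  edge (17, 13)→(6, 14): d=(-11,1) right/bottom  bias=-1
    (8,6)@(17, 13): e=[6,0,0] → ·  [on edge]
  covered (0 px):
    · · · · · · · · ·
    · · · · · · · · ·
    · · · · · · · · ·
    · · · · · · · · ·
    · · · · · · · · ·
    · · · · · · · · ·
    · · · · · · · · ·
T2:
  2·area = 8
  edge (16, 4)→(12, 12): d=(-4,8) right/bottom  bias=-1
  edge (12, 12)→(14, 6): d=(2,-6) top-left  bias=+0
  edge (14, 6)→(16, 4): d=(2,-2) top-left  bias=+0
    (7,1)@(15, 3): e=[12,0,-4] → ·  [on edge]
    (8,1)@(17, 3): e=[-4,12,0] → ·  [on edge]
    (7,2)@(15, 5): e=[4,4,0] → #  [on edge]
    (8,2)@(17, 5): e=[-12,16,4] → ·
    (6,3)@(13, 7): e=[12,-4,0] → ·  [on edge]
    (7,3)@(15, 7): e=[-4,8,4] → ·
    (5,4)@(11, 9): e=[20,-12,0] → ·  [on edge]
    (6,4)@(13, 9): e=[4,0,4] → #  [on edge]
    (7,4)@(15, 9): e=[-12,12,8] → ·
    (4,5)@(9, 11): e=[28,-20,0] → ·  [on edge]
    (6,5)@(13, 11): e=[-4,4,8] → ·
    (3,6)@(7, 13): e=[36,-28,0] → ·  [on edge]
  covered (2 px):
    · · · · · · · · ·
    · · · · · · · · ·
    · · · · · · · # ·
    · · · · · · · · ·
    · · · · · · # · ·
    · · · · · · · · ·
    · · · · · · · · ·

Final: [[3,4],[4,4],[1,5],[2,5],[3,5],[2,6]]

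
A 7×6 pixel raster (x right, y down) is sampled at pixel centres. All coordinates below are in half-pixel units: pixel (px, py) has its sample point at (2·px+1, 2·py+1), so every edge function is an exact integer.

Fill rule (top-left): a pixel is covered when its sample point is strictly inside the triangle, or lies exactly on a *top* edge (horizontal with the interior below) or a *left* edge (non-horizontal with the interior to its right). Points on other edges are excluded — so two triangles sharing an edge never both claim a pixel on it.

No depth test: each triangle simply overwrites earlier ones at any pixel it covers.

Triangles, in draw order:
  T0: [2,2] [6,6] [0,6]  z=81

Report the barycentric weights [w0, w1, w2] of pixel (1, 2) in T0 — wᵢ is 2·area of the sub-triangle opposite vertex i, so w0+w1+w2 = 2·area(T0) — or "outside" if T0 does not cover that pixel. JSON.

T0:
  2·area = 24
  edge (2, 2)→(6, 6): d=(4,4) right/bottom  bias=-1
  edge (6, 6)→(0, 6): d=(-6,0) right/bottom  bias=-1
  edge (0, 6)→(2, 2): d=(2,-4) top-left  bias=+0
    (0,0)@(1, 1): e=[0,30,-6] → ·  [on edge]
    (1,1)@(3, 3): e=[0,18,6] → ·  [on edge]
    (0,2)@(1, 5): e=[16,6,2] → #
    (1,2)@(3, 5): e=[8,6,10] → #
    (2,2)@(5, 5): e=[0,6,18] → ·  [on edge]
    (0,3)@(1, 7): e=[24,-6,6] → ·
    (1,3)@(3, 7): e=[16,-6,14] → ·
    (3,3)@(7, 7): e=[0,-6,30] → ·  [on edge]
    (4,4)@(9, 9): e=[0,-18,42] → ·  [on edge]
    (5,5)@(11, 11): e=[0,-30,54] → ·  [on edge]
  covered (2 px):
    · · · · · · ·
    · · · · · · ·
    # # · · · · ·
    · · · · · · ·
    · · · · · · ·
    · · · · · · ·

Answer: [6,10,8]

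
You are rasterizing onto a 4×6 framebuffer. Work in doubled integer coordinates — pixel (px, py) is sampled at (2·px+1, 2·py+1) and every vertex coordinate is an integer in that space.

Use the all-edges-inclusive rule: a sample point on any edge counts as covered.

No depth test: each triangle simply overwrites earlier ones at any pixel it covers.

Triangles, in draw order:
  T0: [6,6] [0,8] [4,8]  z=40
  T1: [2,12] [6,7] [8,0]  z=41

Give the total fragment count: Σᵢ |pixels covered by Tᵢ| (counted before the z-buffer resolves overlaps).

T0:
  2·area = 8  (B↔C swapped to make it positive)
  edge (6, 6)→(4, 8): d=(-2,2) inclusive
  edge (4, 8)→(0, 8): d=(-4,0) inclusive
  edge (0, 8)→(6, 6): d=(6,-2) inclusive
    (3,2)@(7, 5): e=[0,12,-4] → ·  [on edge]
    (1,3)@(3, 7): e=[4,4,0] → █  [on edge]
    (2,3)@(5, 7): e=[0,4,4] → █  [on edge]
    (3,3)@(7, 7): e=[-4,4,8] → ·
    (1,4)@(3, 9): e=[0,-4,12] → ·  [on edge]
    (2,4)@(5, 9): e=[-4,-4,16] → ·
    (0,5)@(1, 11): e=[0,-12,20] → ·  [on edge]
  covered (2 px):
    · · · ·
    · · · ·
    · · · ·
    · █ █ ·
    · · · ·
    · · · ·
T1:
  2·area = 18  (B↔C swapped to make it positive)
  edge (2, 12)→(8, 0): d=(6,-12) inclusive
  edge (8, 0)→(6, 7): d=(-2,7) inclusive
  edge (6, 7)→(2, 12): d=(-4,5) inclusive
    (3,1)@(7, 3): e=[6,1,11] → █
    (3,2)@(7, 5): e=[18,-3,3] → ·
    (2,3)@(5, 7): e=[6,7,5] → █
    (3,3)@(7, 7): e=[30,-7,-5] → ·
    (2,4)@(5, 9): e=[18,3,-3] → ·
  covered (2 px):
    · · · ·
    · · · █
    · · · ·
    · · █ ·
    · · · ·
    · · · ·

Answer: 4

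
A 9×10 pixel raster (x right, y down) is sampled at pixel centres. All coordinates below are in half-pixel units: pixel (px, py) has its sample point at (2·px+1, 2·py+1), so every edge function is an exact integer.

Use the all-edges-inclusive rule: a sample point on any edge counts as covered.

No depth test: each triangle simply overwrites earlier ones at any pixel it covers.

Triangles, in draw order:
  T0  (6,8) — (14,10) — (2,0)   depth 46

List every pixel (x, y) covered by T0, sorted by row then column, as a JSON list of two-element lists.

T0:
  2·area = 56  (B↔C swapped to make it positive)
  edge (6, 8)→(2, 0): d=(-4,-8) inclusive
  edge (2, 0)→(14, 10): d=(12,10) inclusive
  edge (14, 10)→(6, 8): d=(-8,-2) inclusive
    (1,0)@(3, 1): e=[4,2,50] → █
    (2,0)@(5, 1): e=[20,-18,54] → ·
    (1,1)@(3, 3): e=[-4,26,34] → ·
    (2,1)@(5, 3): e=[12,6,38] → █
    (3,1)@(7, 3): e=[28,-14,42] → ·
    (2,2)@(5, 5): e=[4,30,22] → █
    (3,2)@(7, 5): e=[20,10,26] → █
    (4,2)@(9, 5): e=[36,-10,30] → ·
    (2,3)@(5, 7): e=[-4,54,6] → ·
    (3,3)@(7, 7): e=[12,34,10] → █
    (4,3)@(9, 7): e=[28,14,14] → █
    (5,3)@(11, 7): e=[44,-6,18] → ·
  covered (7 px):
    · █ · · · · · · ·
    · · █ · · · · · ·
    · · █ █ · · · · ·
    · · · █ █ · · · ·
    · · · · · █ · · ·
    · · · · · · · · ·
    · · · · · · · · ·
    · · · · · · · · ·
    · · · · · · · · ·
    · · · · · · · · ·

Final: [[1,0],[2,1],[2,2],[3,2],[3,3],[4,3],[5,4]]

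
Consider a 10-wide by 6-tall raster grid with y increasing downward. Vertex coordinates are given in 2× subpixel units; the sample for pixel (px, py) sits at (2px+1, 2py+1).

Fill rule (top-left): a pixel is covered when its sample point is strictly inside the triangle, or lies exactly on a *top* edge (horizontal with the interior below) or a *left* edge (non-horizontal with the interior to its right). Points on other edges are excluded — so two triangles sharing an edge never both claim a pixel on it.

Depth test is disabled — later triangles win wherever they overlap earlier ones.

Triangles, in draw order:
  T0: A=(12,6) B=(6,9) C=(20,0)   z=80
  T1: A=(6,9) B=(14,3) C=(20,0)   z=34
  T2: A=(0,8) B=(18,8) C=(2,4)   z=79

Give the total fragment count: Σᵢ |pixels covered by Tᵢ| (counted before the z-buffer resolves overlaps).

T0:
  2·area = 12
  edge (12, 6)→(6, 9): d=(-6,3) right/bottom  bias=-1
  edge (6, 9)→(20, 0): d=(14,-9) top-left  bias=+0
  edge (20, 0)→(12, 6): d=(-8,6) right/bottom  bias=-1
    (6,2)@(13, 5): e=[3,7,2] → █
    (7,2)@(15, 5): e=[-3,25,-10] → ·
    (6,3)@(13, 7): e=[-9,35,-14] → ·
  covered (1 px):
    · · · · · · · · · ·
    · · · · · · · · · ·
    · · · · · · █ · · ·
    · · · · · · · · · ·
    · · · · · · · · · ·
    · · · · · · · · · ·
T1:
  2·area = 12
  edge (6, 9)→(14, 3): d=(8,-6) top-left  bias=+0
  edge (14, 3)→(20, 0): d=(6,-3) top-left  bias=+0
  edge (20, 0)→(6, 9): d=(-14,9) right/bottom  bias=-1
    (7,1)@(15, 3): e=[6,3,3] → █
    (8,1)@(17, 3): e=[18,9,-15] → ·
    (7,2)@(15, 5): e=[22,15,-25] → ·
    (4,3)@(9, 7): e=[2,9,1] → █
    (5,3)@(11, 7): e=[14,15,-17] → ·
    (4,4)@(9, 9): e=[18,21,-27] → ·
  covered (2 px):
    · · · · · · · · · ·
    · · · · · · · █ · ·
    · · · · · · · · · ·
    · · · · █ · · · · ·
    · · · · · · · · · ·
    · · · · · · · · · ·
T2:
  2·area = 72  (B↔C swapped to make it positive)
  edge (0, 8)→(2, 4): d=(2,-4) top-left  bias=+0
  edge (2, 4)→(18, 8): d=(16,4) right/bottom  bias=-1
  edge (18, 8)→(0, 8): d=(-18,0) right/bottom  bias=-1
    (1,2)@(3, 5): e=[6,12,54] → █
    (2,2)@(5, 5): e=[14,4,54] → █
    (3,2)@(7, 5): e=[22,-4,54] → ·
    (0,3)@(1, 7): e=[2,52,18] → █
    (3,3)@(7, 7): e=[26,28,18] → █
    (4,3)@(9, 7): e=[34,20,18] → █
    (5,3)@(11, 7): e=[42,12,18] → █
    (6,3)@(13, 7): e=[50,4,18] → █
    (7,3)@(15, 7): e=[58,-4,18] → ·
    (0,4)@(1, 9): e=[6,84,-18] → ·
    (1,4)@(3, 9): e=[14,76,-18] → ·
    (2,4)@(5, 9): e=[22,68,-18] → ·
  covered (9 px):
    · · · · · · · · · ·
    · · · · · · · · · ·
    · █ █ · · · · · · ·
    █ █ █ █ █ █ █ · · ·
    · · · · · · · · · ·
    · · · · · · · · · ·

Result: 12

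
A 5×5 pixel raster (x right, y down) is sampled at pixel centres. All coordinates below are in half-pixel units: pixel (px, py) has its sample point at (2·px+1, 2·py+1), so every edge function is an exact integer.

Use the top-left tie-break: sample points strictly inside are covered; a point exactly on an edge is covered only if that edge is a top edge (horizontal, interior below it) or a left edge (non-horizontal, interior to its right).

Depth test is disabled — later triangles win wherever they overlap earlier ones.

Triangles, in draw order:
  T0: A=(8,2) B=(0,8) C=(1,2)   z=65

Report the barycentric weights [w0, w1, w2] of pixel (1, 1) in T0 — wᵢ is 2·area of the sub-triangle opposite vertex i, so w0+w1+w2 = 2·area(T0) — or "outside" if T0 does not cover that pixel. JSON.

T0:
  2·area = 42
  edge (8, 2)→(0, 8): d=(-8,6) right/bottom  bias=-1
  edge (0, 8)→(1, 2): d=(1,-6) top-left  bias=+0
  edge (1, 2)→(8, 2): d=(7,0) top-left  bias=+0
    (0,1)@(1, 3): e=[34,1,7] → █
    (1,1)@(3, 3): e=[22,13,7] → █
    (2,1)@(5, 3): e=[10,25,7] → █
    (3,1)@(7, 3): e=[-2,37,7] → ·
    (0,2)@(1, 5): e=[18,3,21] → █
    (2,2)@(5, 5): e=[-6,27,21] → ·
    (0,3)@(1, 7): e=[2,5,35] → █
    (1,3)@(3, 7): e=[-10,17,35] → ·
    (0,4)@(1, 9): e=[-14,7,49] → ·
  covered (6 px):
    · · · · ·
    █ █ █ · ·
    █ █ · · ·
    █ · · · ·
    · · · · ·

Answer: [13,7,22]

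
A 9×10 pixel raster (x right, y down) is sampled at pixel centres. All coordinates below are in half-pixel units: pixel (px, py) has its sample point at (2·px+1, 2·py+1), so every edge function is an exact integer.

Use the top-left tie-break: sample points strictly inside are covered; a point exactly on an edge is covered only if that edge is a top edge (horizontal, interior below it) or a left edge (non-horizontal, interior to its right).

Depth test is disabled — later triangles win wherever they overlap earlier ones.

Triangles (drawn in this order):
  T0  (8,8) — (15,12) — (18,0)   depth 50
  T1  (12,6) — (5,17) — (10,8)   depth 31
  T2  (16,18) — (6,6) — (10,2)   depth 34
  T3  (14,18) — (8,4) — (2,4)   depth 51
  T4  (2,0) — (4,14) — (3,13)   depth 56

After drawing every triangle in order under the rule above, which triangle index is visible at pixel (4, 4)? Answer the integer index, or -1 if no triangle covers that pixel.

T0:
  2·area = 96  (B↔C swapped to make it positive)
  edge (8, 8)→(18, 0): d=(10,-8) top-left  bias=+0
  edge (18, 0)→(15, 12): d=(-3,12) right/bottom  bias=-1
  edge (15, 12)→(8, 8): d=(-7,-4) top-left  bias=+0
    (8,0)@(17, 1): e=[2,9,85] → #
    (7,1)@(15, 3): e=[6,27,63] → #
    (6,2)@(13, 5): e=[10,45,41] → #
    (8,2)@(17, 5): e=[42,-3,57] → ·
    (5,3)@(11, 7): e=[14,63,19] → #
    (8,3)@(17, 7): e=[62,-9,43] → ·
    (5,4)@(11, 9): e=[34,57,5] → #
    (8,4)@(17, 9): e=[82,-15,29] → ·
    (5,5)@(11, 11): e=[54,51,-9] → ·
    (6,5)@(13, 11): e=[70,27,-1] → ·
    (7,5)@(15, 11): e=[86,3,7] → #
    (8,5)@(17, 11): e=[102,-21,15] → ·
  covered (12 px):
    · · · · · · · · #
    · · · · · · · # #
    · · · · · · # # ·
    · · · · · # # # ·
    · · · · · # # # ·
    · · · · · · · # ·
    · · · · · · · · ·
    · · · · · · · · ·
    · · · · · · · · ·
    · · · · · · · · ·
T1:
  2·area = 8
  edge (12, 6)→(5, 17): d=(-7,11) right/bottom  bias=-1
  edge (5, 17)→(10, 8): d=(5,-9) top-left  bias=+0
  edge (10, 8)→(12, 6): d=(2,-2) top-left  bias=+0
    (8,0)@(17, 1): e=[-20,28,0] → ·  [on edge]
    (7,1)@(15, 3): e=[-12,20,0] → ·  [on edge]
    (6,2)@(13, 5): e=[-4,12,0] → ·  [on edge]
    (5,3)@(11, 7): e=[4,4,0] → #  [on edge]
    (6,3)@(13, 7): e=[-18,22,4] → ·
    (4,4)@(9, 9): e=[12,-4,0] → ·  [on edge]
    (5,4)@(11, 9): e=[-10,14,4] → ·
    (3,5)@(7, 11): e=[20,-12,0] → ·  [on edge]
    (2,6)@(5, 13): e=[28,-20,0] → ·  [on edge]
    (1,7)@(3, 15): e=[36,-28,0] → ·  [on edge]
    (0,8)@(1, 17): e=[44,-36,0] → ·  [on edge]
    (2,8)@(5, 17): e=[0,0,8] → ·  [on edge]
  covered (1 px):
    · · · · · · · · ·
    · · · · · · · · ·
    · · · · · · · · ·
    · · · · · # · · ·
    · · · · · · · · ·
    · · · · · · · · ·
    · · · · · · · · ·
    · · · · · · · · ·
    · · · · · · · · ·
    · · · · · · · · ·
T2:
  2·area = 88
  edge (16, 18)→(6, 6): d=(-10,-12) top-left  bias=+0
  edge (6, 6)→(10, 2): d=(4,-4) top-left  bias=+0
  edge (10, 2)→(16, 18): d=(6,16) right/bottom  bias=-1
    (5,0)@(11, 1): e=[110,0,-22] → ·  [on edge]
    (4,1)@(9, 3): e=[66,0,22] → #  [on edge]
    (5,1)@(11, 3): e=[90,8,-10] → ·
    (3,2)@(7, 5): e=[22,0,66] → #  [on edge]
    (5,2)@(11, 5): e=[70,16,2] → #
    (6,2)@(13, 5): e=[94,24,-30] → ·
    (2,3)@(5, 7): e=[-22,0,110] → ·  [on edge]
    (3,3)@(7, 7): e=[2,8,78] → #
    (6,3)@(13, 7): e=[74,32,-18] → ·
    (1,4)@(3, 9): e=[-66,0,154] → ·  [on edge]
    (3,4)@(7, 9): e=[-18,16,90] → ·
    (4,4)@(9, 9): e=[6,24,58] → #
    (0,5)@(1, 11): e=[-110,0,198] → ·  [on edge]
  covered (12 px):
    · · · · · · · · ·
    · · · · # · · · ·
    · · · # # # · · ·
    · · · # # # · · ·
    · · · · # # · · ·
    · · · · · # # · ·
    · · · · · · # · ·
    · · · · · · · · ·
    · · · · · · · · ·
    · · · · · · · · ·
T3:
  2·area = 84  (B↔C swapped to make it positive)
  edge (14, 18)→(2, 4): d=(-12,-14) top-left  bias=+0
  edge (2, 4)→(8, 4): d=(6,0) top-left  bias=+0
  edge (8, 4)→(14, 18): d=(6,14) right/bottom  bias=-1
    (1,2)@(3, 5): e=[2,6,76] → #
    (2,2)@(5, 5): e=[30,6,48] → #
    (3,2)@(7, 5): e=[58,6,20] → #
    (4,2)@(9, 5): e=[86,6,-8] → ·
    (1,3)@(3, 7): e=[-22,18,88] → ·
    (2,3)@(5, 7): e=[6,18,60] → #
    (4,3)@(9, 7): e=[62,18,4] → #
    (5,3)@(11, 7): e=[90,18,-24] → ·
    (2,4)@(5, 9): e=[-18,30,72] → ·
    (3,4)@(7, 9): e=[10,30,44] → #
    (5,4)@(11, 9): e=[66,30,-12] → ·
    (3,5)@(7, 11): e=[-14,42,56] → ·
    (5,5)@(11, 11): e=[42,42,0] → ·  [on edge]
  covered (10 px):
    · · · · · · · · ·
    · · · · · · · · ·
    · # # # · · · · ·
    · · # # # · · · ·
    · · · # # · · · ·
    · · · · # · · · ·
    · · · · · # · · ·
    · · · · · · · · ·
    · · · · · · · · ·
    · · · · · · · · ·
T4:
  2·area = 12
  edge (2, 0)→(4, 14): d=(2,14) right/bottom  bias=-1
  edge (4, 14)→(3, 13): d=(-1,-1) top-left  bias=+0
  edge (3, 13)→(2, 0): d=(-1,-13) top-left  bias=+0
    (1,3)@(3, 7): e=[0,6,6] → ·  [on edge]
    (1,4)@(3, 9): e=[4,4,4] → #
    (2,4)@(5, 9): e=[-24,6,30] → ·
    (0,5)@(1, 11): e=[36,0,-24] → ·  [on edge]
    (1,5)@(3, 11): e=[8,2,2] → #
    (2,5)@(5, 11): e=[-20,4,28] → ·
    (1,6)@(3, 13): e=[12,0,0] → #  [on edge]
    (2,6)@(5, 13): e=[-16,2,26] → ·
    (1,7)@(3, 15): e=[16,-2,-2] → ·
    (2,7)@(5, 15): e=[-12,0,24] → ·  [on edge]
    (3,8)@(7, 17): e=[-36,0,48] → ·  [on edge]
    (4,9)@(9, 19): e=[-60,0,72] → ·  [on edge]
  covered (3 px):
    · · · · · · · · ·
    · · · · · · · · ·
    · · · · · · · · ·
    · · · · · · · · ·
    · # · · · · · · ·
    · # · · · · · · ·
    · # · · · · · · ·
    · · · · · · · · ·
    · · · · · · · · ·
    · · · · · · · · ·

Z-buffer (winner per pixel, '.' = empty):
  . . . . . . . . 0
  . . . . 2 . . 0 0
  . 3 3 3 2 2 0 0 .
  . . 3 3 3 2 0 0 .
  . 4 . 3 3 2 0 0 .
  . 4 . . 3 2 2 0 .
  . 4 . . . 3 2 . .
  . . . . . . . . .
  . . . . . . . . .
  . . . . . . . . .

Final: 3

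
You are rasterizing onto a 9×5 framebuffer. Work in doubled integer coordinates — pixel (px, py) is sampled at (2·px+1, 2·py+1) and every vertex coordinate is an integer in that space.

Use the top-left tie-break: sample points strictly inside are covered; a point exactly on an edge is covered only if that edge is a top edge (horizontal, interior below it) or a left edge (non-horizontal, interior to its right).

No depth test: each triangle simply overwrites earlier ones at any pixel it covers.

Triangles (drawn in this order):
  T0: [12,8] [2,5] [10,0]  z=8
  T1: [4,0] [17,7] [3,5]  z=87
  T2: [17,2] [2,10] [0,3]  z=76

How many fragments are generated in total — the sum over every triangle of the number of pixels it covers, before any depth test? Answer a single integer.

T0:
  2·area = 74
  edge (12, 8)→(2, 5): d=(-10,-3) top-left  bias=+0
  edge (2, 5)→(10, 0): d=(8,-5) top-left  bias=+0
  edge (10, 0)→(12, 8): d=(2,8) right/bottom  bias=-1
    (4,0)@(9, 1): e=[61,3,10] → X
    (5,0)@(11, 1): e=[67,13,-6] → .
    (3,1)@(7, 3): e=[35,9,30] → X
    (5,1)@(11, 3): e=[47,29,-2] → .
    (1,2)@(3, 5): e=[3,5,66] → X
    (2,2)@(5, 5): e=[9,15,50] → X
    (5,2)@(11, 5): e=[27,45,2] → X
    (6,2)@(13, 5): e=[33,55,-14] → .
    (1,3)@(3, 7): e=[-17,21,70] → .
    (2,3)@(5, 7): e=[-11,31,54] → .
    (3,3)@(7, 7): e=[-5,41,38] → .
    (4,3)@(9, 7): e=[1,51,22] → X
  covered (10 px):
    . . . . X . . . .
    . . . X X . . . .
    . X X X X X . . .
    . . . . X X . . .
    . . . . . . . . .
T1:
  2·area = 72
  edge (4, 0)→(17, 7): d=(13,7) right/bottom  bias=-1
  edge (17, 7)→(3, 5): d=(-14,-2) top-left  bias=+0
  edge (3, 5)→(4, 0): d=(1,-5) top-left  bias=+0
    (2,0)@(5, 1): e=[6,60,6] → X
    (3,0)@(7, 1): e=[-8,64,16] → .
    (2,1)@(5, 3): e=[32,32,8] → X
    (3,1)@(7, 3): e=[18,36,18] → X
    (4,1)@(9, 3): e=[4,40,28] → X
    (5,1)@(11, 3): e=[-10,44,38] → .
    (1,2)@(3, 5): e=[72,0,0] → X  [on edge]
    (5,2)@(11, 5): e=[16,16,40] → X
    (6,2)@(13, 5): e=[2,20,50] → X
    (7,2)@(15, 5): e=[-12,24,60] → .
    (1,3)@(3, 7): e=[98,-28,2] → .
    (2,3)@(5, 7): e=[84,-24,12] → .
    (8,3)@(17, 7): e=[0,0,72] → .  [on edge]
  covered (10 px):
    . . X . . . . . .
    . . X X X . . . .
    . X X X X X X . .
    . . . . . . . . .
    . . . . . . . . .
T2:
  2·area = 121
  edge (17, 2)→(2, 10): d=(-15,8) right/bottom  bias=-1
  edge (2, 10)→(0, 3): d=(-2,-7) top-left  bias=+0
  edge (0, 3)→(17, 2): d=(17,-1) top-left  bias=+0
    (0,1)@(1, 3): e=[113,7,1] → X
    (1,1)@(3, 3): e=[97,21,3] → X
    (2,1)@(5, 3): e=[81,35,5] → X
    (3,1)@(7, 3): e=[65,49,7] → X
    (4,1)@(9, 3): e=[49,63,9] → X
    (5,1)@(11, 3): e=[33,77,11] → X
    (6,1)@(13, 3): e=[17,91,13] → X
    (7,1)@(15, 3): e=[1,105,15] → X
    (8,1)@(17, 3): e=[-15,119,17] → .
    (0,2)@(1, 5): e=[83,3,35] → X
    (6,2)@(13, 5): e=[-13,87,47] → .
    (7,2)@(15, 5): e=[-29,101,49] → .
  covered (18 px):
    . . . . . . . . .
    X X X X X X X X .
    X X X X X X . . .
    . X X X . . . . .
    . X . . . . . . .

Answer: 38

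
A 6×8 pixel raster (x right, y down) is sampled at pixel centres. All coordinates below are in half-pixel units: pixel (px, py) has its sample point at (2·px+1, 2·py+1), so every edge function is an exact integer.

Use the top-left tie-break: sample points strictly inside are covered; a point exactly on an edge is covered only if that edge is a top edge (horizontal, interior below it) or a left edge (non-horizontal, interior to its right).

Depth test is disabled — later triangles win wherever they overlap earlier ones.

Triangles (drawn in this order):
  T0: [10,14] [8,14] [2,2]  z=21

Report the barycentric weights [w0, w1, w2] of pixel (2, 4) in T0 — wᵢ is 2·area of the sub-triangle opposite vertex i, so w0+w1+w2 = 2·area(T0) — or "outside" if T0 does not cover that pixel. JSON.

T0:
  2·area = 24
  edge (10, 14)→(8, 14): d=(-2,0) right/bottom  bias=-1
  edge (8, 14)→(2, 2): d=(-6,-12) top-left  bias=+0
  edge (2, 2)→(10, 14): d=(8,12) right/bottom  bias=-1
    (2,3)@(5, 7): e=[14,6,4] → #
    (3,3)@(7, 7): e=[14,30,-20] → ·
    (2,4)@(5, 9): e=[10,-6,20] → ·
    (3,5)@(7, 11): e=[6,6,12] → #
    (4,5)@(9, 11): e=[6,30,-12] → ·
    (3,6)@(7, 13): e=[2,-6,28] → ·
    (4,6)@(9, 13): e=[2,18,4] → #
    (5,6)@(11, 13): e=[2,42,-20] → ·
    (4,7)@(9, 15): e=[-2,6,20] → ·
  covered (3 px):
    · · · · · ·
    · · · · · ·
    · · · · · ·
    · · # · · ·
    · · · · · ·
    · · · # · ·
    · · · · # ·
    · · · · · ·

Result: "outside"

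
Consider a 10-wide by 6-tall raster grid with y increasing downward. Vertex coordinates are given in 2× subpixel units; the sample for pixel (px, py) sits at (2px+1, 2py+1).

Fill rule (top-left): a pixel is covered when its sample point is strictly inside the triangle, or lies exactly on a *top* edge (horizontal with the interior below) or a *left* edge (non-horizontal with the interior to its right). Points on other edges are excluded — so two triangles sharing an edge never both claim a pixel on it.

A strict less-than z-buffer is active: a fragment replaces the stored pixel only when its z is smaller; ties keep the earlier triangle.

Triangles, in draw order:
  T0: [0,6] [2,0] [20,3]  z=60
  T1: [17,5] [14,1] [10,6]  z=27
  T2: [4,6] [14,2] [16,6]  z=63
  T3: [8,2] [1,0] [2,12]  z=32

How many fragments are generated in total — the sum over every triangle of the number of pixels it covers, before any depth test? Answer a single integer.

T0:
  2·area = 114
  edge (0, 6)→(2, 0): d=(2,-6) top-left  bias=+0
  edge (2, 0)→(20, 3): d=(18,3) right/bottom  bias=-1
  edge (20, 3)→(0, 6): d=(-20,3) right/bottom  bias=-1
    (1,0)@(3, 1): e=[8,15,91] → #
    (2,0)@(5, 1): e=[20,9,85] → #
    (3,0)@(7, 1): e=[32,3,79] → #
    (4,0)@(9, 1): e=[44,-3,73] → ·
    (0,1)@(1, 3): e=[0,57,57] → #  [on edge]
    (4,1)@(9, 3): e=[48,33,33] → #
    (5,1)@(11, 3): e=[60,27,27] → #
    (6,1)@(13, 3): e=[72,21,21] → #
    (7,1)@(15, 3): e=[84,15,15] → #
    (8,1)@(17, 3): e=[96,9,9] → #
    (9,1)@(19, 3): e=[108,3,3] → #
    (0,2)@(1, 5): e=[4,93,17] → #
  covered (16 px):
    · # # # · · · · · ·
    # # # # # # # # # #
    # # # · · · · · · ·
    · · · · · · · · · ·
    · · · · · · · · · ·
    · · · · · · · · · ·
T1:
  2·area = 31  (B↔C swapped to make it positive)
  edge (17, 5)→(10, 6): d=(-7,1) right/bottom  bias=-1
  edge (10, 6)→(14, 1): d=(4,-5) top-left  bias=+0
  edge (14, 1)→(17, 5): d=(3,4) right/bottom  bias=-1
    (6,1)@(13, 3): e=[18,3,10] → #
    (7,1)@(15, 3): e=[16,13,2] → #
    (8,1)@(17, 3): e=[14,23,-6] → ·
    (5,2)@(11, 5): e=[6,1,24] → #
    (8,2)@(17, 5): e=[0,31,0] → ·  [on edge]
    (1,3)@(3, 7): e=[0,-31,62] → ·  [on edge]
    (5,3)@(11, 7): e=[-8,9,30] → ·
    (6,3)@(13, 7): e=[-10,19,22] → ·
    (7,3)@(15, 7): e=[-12,29,14] → ·
  covered (5 px):
    · · · · · · · · · ·
    · · · · · · # # · ·
    · · · · · # # # · ·
    · · · · · · · · · ·
    · · · · · · · · · ·
    · · · · · · · · · ·
T2:
  2·area = 48
  edge (4, 6)→(14, 2): d=(10,-4) top-left  bias=+0
  edge (14, 2)→(16, 6): d=(2,4) right/bottom  bias=-1
  edge (16, 6)→(4, 6): d=(-12,0) right/bottom  bias=-1
    (6,1)@(13, 3): e=[6,6,36] → #
    (7,1)@(15, 3): e=[14,-2,36] → ·
    (3,2)@(7, 5): e=[2,34,12] → #
    (4,2)@(9, 5): e=[10,26,12] → #
    (5,2)@(11, 5): e=[18,18,12] → #
    (7,2)@(15, 5): e=[34,2,12] → #
    (8,2)@(17, 5): e=[42,-6,12] → ·
    (3,3)@(7, 7): e=[22,38,-12] → ·
    (4,3)@(9, 7): e=[30,30,-12] → ·
    (5,3)@(11, 7): e=[38,22,-12] → ·
    (6,3)@(13, 7): e=[46,14,-12] → ·
    (7,3)@(15, 7): e=[54,6,-12] → ·
  covered (6 px):
    · · · · · · · · · ·
    · · · · · · # · · ·
    · · · # # # # # · ·
    · · · · · · · · · ·
    · · · · · · · · · ·
    · · · · · · · · · ·
T3:
  2·area = 82  (B↔C swapped to make it positive)
  edge (8, 2)→(2, 12): d=(-6,10) right/bottom  bias=-1
  edge (2, 12)→(1, 0): d=(-1,-12) top-left  bias=+0
  edge (1, 0)→(8, 2): d=(7,2) right/bottom  bias=-1
    (1,0)@(3, 1): e=[56,23,3] → #
    (2,0)@(5, 1): e=[36,47,-1] → ·
    (1,1)@(3, 3): e=[44,21,17] → #
    (2,1)@(5, 3): e=[24,45,13] → #
    (3,1)@(7, 3): e=[4,69,9] → #
    (4,1)@(9, 3): e=[-16,93,5] → ·
    (1,2)@(3, 5): e=[32,19,31] → #
    (3,2)@(7, 5): e=[-8,67,23] → ·
    (1,3)@(3, 7): e=[20,17,45] → #
    (2,3)@(5, 7): e=[0,41,41] → ·  [on edge]
    (1,4)@(3, 9): e=[8,15,59] → #
    (2,4)@(5, 9): e=[-12,39,55] → ·
  covered (8 px):
    · # · · · · · · · ·
    · # # # · · · · · ·
    · # # · · · · · · ·
    · # · · · · · · · ·
    · # · · · · · · · ·
    · · · · · · · · · ·

Final: 35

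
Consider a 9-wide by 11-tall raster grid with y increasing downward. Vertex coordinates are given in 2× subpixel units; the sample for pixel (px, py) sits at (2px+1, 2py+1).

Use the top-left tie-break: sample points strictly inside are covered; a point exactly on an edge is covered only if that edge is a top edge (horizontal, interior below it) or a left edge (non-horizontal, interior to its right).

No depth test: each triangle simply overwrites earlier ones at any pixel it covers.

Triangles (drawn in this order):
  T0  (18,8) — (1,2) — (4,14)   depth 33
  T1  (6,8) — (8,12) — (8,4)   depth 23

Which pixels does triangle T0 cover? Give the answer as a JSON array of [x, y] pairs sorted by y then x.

T0:
  2·area = 186  (B↔C swapped to make it positive)
  edge (18, 8)→(4, 14): d=(-14,6) right/bottom  bias=-1
  edge (4, 14)→(1, 2): d=(-3,-12) top-left  bias=+0
  edge (1, 2)→(18, 8): d=(17,6) right/bottom  bias=-1
    (1,1)@(3, 3): e=[160,21,5] → █
    (2,1)@(5, 3): e=[148,45,-7] → ·
    (1,2)@(3, 5): e=[132,15,39] → █
    (2,2)@(5, 5): e=[120,39,27] → █
    (3,2)@(7, 5): e=[108,63,15] → █
    (4,2)@(9, 5): e=[96,87,3] → █
    (5,2)@(11, 5): e=[84,111,-9] → ·
    (1,3)@(3, 7): e=[104,9,73] → █
    (5,3)@(11, 7): e=[56,105,25] → █
    (6,3)@(13, 7): e=[44,129,13] → █
    (7,3)@(15, 7): e=[32,153,1] → █
    (8,3)@(17, 7): e=[20,177,-11] → ·
    (5,5)@(11, 11): e=[0,93,93] → ·  [on edge]
  covered (23 px):
    · · · · · · · · ·
    · █ · · · · · · ·
    · █ █ █ █ · · · ·
    · █ █ █ █ █ █ █ ·
    · █ █ █ █ █ █ █ ·
    · · █ █ █ · · · ·
    · · █ · · · · · ·
    · · · · · · · · ·
    · · · · · · · · ·
    · · · · · · · · ·
    · · · · · · · · ·
T1:
  2·area = 16  (B↔C swapped to make it positive)
  edge (6, 8)→(8, 4): d=(2,-4) top-left  bias=+0
  edge (8, 4)→(8, 12): d=(0,8) right/bottom  bias=-1
  edge (8, 12)→(6, 8): d=(-2,-4) top-left  bias=+0
    (3,3)@(7, 7): e=[2,8,6] → █
    (4,3)@(9, 7): e=[10,-8,14] → ·
    (3,4)@(7, 9): e=[6,8,2] → █
    (4,4)@(9, 9): e=[14,-8,10] → ·
    (3,5)@(7, 11): e=[10,8,-2] → ·
  covered (2 px):
    · · · · · · · · ·
    · · · · · · · · ·
    · · · · · · · · ·
    · · · █ · · · · ·
    · · · █ · · · · ·
    · · · · · · · · ·
    · · · · · · · · ·
    · · · · · · · · ·
    · · · · · · · · ·
    · · · · · · · · ·
    · · · · · · · · ·

Result: [[1,1],[1,2],[2,2],[3,2],[4,2],[1,3],[2,3],[3,3],[4,3],[5,3],[6,3],[7,3],[1,4],[2,4],[3,4],[4,4],[5,4],[6,4],[7,4],[2,5],[3,5],[4,5],[2,6]]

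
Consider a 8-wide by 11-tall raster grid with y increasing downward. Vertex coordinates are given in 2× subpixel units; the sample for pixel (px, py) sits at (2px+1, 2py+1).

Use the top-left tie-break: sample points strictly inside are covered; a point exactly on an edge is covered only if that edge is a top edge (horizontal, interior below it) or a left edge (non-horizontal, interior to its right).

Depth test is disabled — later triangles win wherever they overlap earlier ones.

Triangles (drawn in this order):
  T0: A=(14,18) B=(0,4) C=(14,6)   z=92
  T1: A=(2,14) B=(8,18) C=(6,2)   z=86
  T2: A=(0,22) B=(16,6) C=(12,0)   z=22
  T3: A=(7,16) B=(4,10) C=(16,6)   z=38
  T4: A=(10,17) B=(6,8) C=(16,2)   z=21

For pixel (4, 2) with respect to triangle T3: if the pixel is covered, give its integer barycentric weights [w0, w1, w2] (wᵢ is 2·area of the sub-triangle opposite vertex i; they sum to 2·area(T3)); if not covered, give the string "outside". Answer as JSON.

T0:
  2·area = 168
  edge (14, 18)→(0, 4): d=(-14,-14) top-left  bias=+0
  edge (0, 4)→(14, 6): d=(14,2) right/bottom  bias=-1
  edge (14, 6)→(14, 18): d=(0,12) right/bottom  bias=-1
    (0,2)@(1, 5): e=[0,12,156] → #  [on edge]
    (1,2)@(3, 5): e=[28,8,132] → #
    (2,2)@(5, 5): e=[56,4,108] → #
    (3,2)@(7, 5): e=[84,0,84] → ·  [on edge]
    (0,3)@(1, 7): e=[-28,40,156] → ·
    (1,3)@(3, 7): e=[0,36,132] → #  [on edge]
    (3,3)@(7, 7): e=[56,28,84] → #
    (4,3)@(9, 7): e=[84,24,60] → #
    (5,3)@(11, 7): e=[112,20,36] → #
    (6,3)@(13, 7): e=[140,16,12] → #
    (7,3)@(15, 7): e=[168,12,-12] → ·
    (1,4)@(3, 9): e=[-28,64,132] → ·
    (2,4)@(5, 9): e=[0,60,108] → #  [on edge]
    (3,5)@(7, 11): e=[0,84,84] → #  [on edge]
    (4,6)@(9, 13): e=[0,108,60] → #  [on edge]
    (5,7)@(11, 15): e=[0,132,36] → #  [on edge]
    (6,8)@(13, 17): e=[0,156,12] → #  [on edge]
    (7,9)@(15, 19): e=[0,180,-12] → ·  [on edge]
  covered (24 px):
    · · · · · · · ·
    · · · · · · · ·
    # # # · · · · ·
    · # # # # # # ·
    · · # # # # # ·
    · · · # # # # ·
    · · · · # # # ·
    · · · · · # # ·
    · · · · · · # ·
    · · · · · · · ·
    · · · · · · · ·
T1:
  2·area = 88  (B↔C swapped to make it positive)
  edge (2, 14)→(6, 2): d=(4,-12) top-left  bias=+0
  edge (6, 2)→(8, 18): d=(2,16) right/bottom  bias=-1
  edge (8, 18)→(2, 14): d=(-6,-4) top-left  bias=+0
    (2,2)@(5, 5): e=[0,22,66] → #  [on edge]
    (3,2)@(7, 5): e=[24,-10,74] → ·
    (2,3)@(5, 7): e=[8,26,54] → #
    (3,3)@(7, 7): e=[32,-6,62] → ·
    (2,4)@(5, 9): e=[16,30,42] → #
    (3,4)@(7, 9): e=[40,-2,50] → ·
    (1,5)@(3, 11): e=[0,66,22] → #  [on edge]
    (3,5)@(7, 11): e=[48,2,38] → #
    (4,5)@(9, 11): e=[72,-30,46] → ·
    (1,6)@(3, 13): e=[8,70,10] → #
    (4,6)@(9, 13): e=[80,-26,34] → ·
    (1,7)@(3, 15): e=[16,74,-2] → ·
    (0,8)@(1, 17): e=[0,110,-22] → ·  [on edge]
  covered (12 px):
    · · · · · · · ·
    · · · · · · · ·
    · · # · · · · ·
    · · # · · · · ·
    · · # · · · · ·
    · # # # · · · ·
    · # # # · · · ·
    · · # # · · · ·
    · · · # · · · ·
    · · · · · · · ·
    · · · · · · · ·
T2:
  2·area = 160  (B↔C swapped to make it positive)
  edge (0, 22)→(12, 0): d=(12,-22) top-left  bias=+0
  edge (12, 0)→(16, 6): d=(4,6) right/bottom  bias=-1
  edge (16, 6)→(0, 22): d=(-16,16) right/bottom  bias=-1
    (5,1)@(11, 3): e=[14,18,128] → #
    (6,1)@(13, 3): e=[58,6,96] → #
    (7,1)@(15, 3): e=[102,-6,64] → ·
    (5,2)@(11, 5): e=[38,26,96] → #
    (7,2)@(15, 5): e=[126,2,32] → #
    (4,3)@(9, 7): e=[18,46,96] → #
    (7,3)@(15, 7): e=[150,10,0] → ·  [on edge]
    (4,4)@(9, 9): e=[42,54,64] → #
    (6,4)@(13, 9): e=[130,30,0] → ·  [on edge]
    (3,5)@(7, 11): e=[22,74,64] → #
    (5,5)@(11, 11): e=[110,50,0] → ·  [on edge]
    (2,6)@(5, 13): e=[2,94,64] → #
    (4,6)@(9, 13): e=[90,70,0] → ·  [on edge]
    (3,7)@(7, 15): e=[70,90,0] → ·  [on edge]
    (2,8)@(5, 17): e=[50,110,0] → ·  [on edge]
    (1,9)@(3, 19): e=[30,130,0] → ·  [on edge]
    (0,10)@(1, 21): e=[10,150,0] → ·  [on edge]
  covered (16 px):
    · · · · · · · ·
    · · · · · # # ·
    · · · · · # # #
    · · · · # # # ·
    · · · · # # · ·
    · · · # # · · ·
    · · # # · · · ·
    · · # · · · · ·
    · # · · · · · ·
    · · · · · · · ·
    · · · · · · · ·
T3:
  2·area = 84
  edge (7, 16)→(4, 10): d=(-3,-6) top-left  bias=+0
  edge (4, 10)→(16, 6): d=(12,-4) top-left  bias=+0
  edge (16, 6)→(7, 16): d=(-9,10) right/bottom  bias=-1
    (6,3)@(13, 7): e=[63,0,21] → #  [on edge]
    (7,3)@(15, 7): e=[75,8,1] → #
    (3,4)@(7, 9): e=[21,0,63] → #  [on edge]
    (4,4)@(9, 9): e=[33,8,43] → #
    (5,4)@(11, 9): e=[45,16,23] → #
    (7,4)@(15, 9): e=[69,32,-17] → ·
    (0,5)@(1, 11): e=[-21,0,105] → ·  [on edge]
    (2,5)@(5, 11): e=[3,16,65] → #
    (6,5)@(13, 11): e=[51,48,-15] → ·
    (2,6)@(5, 13): e=[-3,40,47] → ·
    (3,6)@(7, 13): e=[9,48,27] → #
    (5,6)@(11, 13): e=[33,64,-13] → ·
  covered (13 px):
    · · · · · · · ·
    · · · · · · · ·
    · · · · · · · ·
    · · · · · · # #
    · · · # # # # ·
    · · # # # # · ·
    · · · # # · · ·
    · · · # · · · ·
    · · · · · · · ·
    · · · · · · · ·
    · · · · · · · ·
T4:
  2·area = 114
  edge (10, 17)→(6, 8): d=(-4,-9) top-left  bias=+0
  edge (6, 8)→(16, 2): d=(10,-6) top-left  bias=+0
  edge (16, 2)→(10, 17): d=(-6,15) right/bottom  bias=-1
    (7,1)@(15, 3): e=[101,4,9] → #
    (5,2)@(11, 5): e=[57,0,57] → #  [on edge]
    (6,2)@(13, 5): e=[75,12,27] → #
    (7,2)@(15, 5): e=[93,24,-3] → ·
    (4,3)@(9, 7): e=[31,8,75] → #
    (7,3)@(15, 7): e=[85,44,-15] → ·
    (3,4)@(7, 9): e=[5,16,93] → #
    (7,4)@(15, 9): e=[77,64,-27] → ·
    (0,5)@(1, 11): e=[-57,0,171] → ·  [on edge]
    (3,5)@(7, 11): e=[-3,36,81] → ·
    (4,5)@(9, 11): e=[15,48,51] → #
    (6,5)@(13, 11): e=[51,72,-9] → ·
  covered (14 px):
    · · · · · · · ·
    · · · · · · · #
    · · · · · # # ·
    · · · · # # # ·
    · · · # # # # ·
    · · · · # # · ·
    · · · · # # · ·
    · · · · · · · ·
    · · · · · · · ·
    · · · · · · · ·
    · · · · · · · ·

Result: "outside"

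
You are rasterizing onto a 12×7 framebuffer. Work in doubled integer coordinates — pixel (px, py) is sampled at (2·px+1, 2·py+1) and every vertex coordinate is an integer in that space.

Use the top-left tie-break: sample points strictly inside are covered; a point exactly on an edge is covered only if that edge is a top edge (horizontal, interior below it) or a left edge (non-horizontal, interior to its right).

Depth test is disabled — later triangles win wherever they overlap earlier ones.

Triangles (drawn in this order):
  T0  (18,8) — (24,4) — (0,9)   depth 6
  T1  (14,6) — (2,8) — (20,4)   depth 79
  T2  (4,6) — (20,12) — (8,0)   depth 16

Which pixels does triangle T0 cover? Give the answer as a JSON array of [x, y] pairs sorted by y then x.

T0:
  2·area = 66  (B↔C swapped to make it positive)
  edge (18, 8)→(0, 9): d=(-18,1) right/bottom  bias=-1
  edge (0, 9)→(24, 4): d=(24,-5) top-left  bias=+0
  edge (24, 4)→(18, 8): d=(-6,4) right/bottom  bias=-1
    (10,2)@(21, 5): e=[51,9,6] → █
    (11,2)@(23, 5): e=[49,19,-2] → ·
    (5,3)@(11, 7): e=[25,7,34] → █
    (6,3)@(13, 7): e=[23,17,26] → █
    (7,3)@(15, 7): e=[21,27,18] → █
    (8,3)@(17, 7): e=[19,37,10] → █
    (9,3)@(19, 7): e=[17,47,2] → █
    (10,3)@(21, 7): e=[15,57,-6] → ·
    (5,4)@(11, 9): e=[-11,55,22] → ·
    (6,4)@(13, 9): e=[-13,65,14] → ·
    (7,4)@(15, 9): e=[-15,75,6] → ·
    (8,4)@(17, 9): e=[-17,85,-2] → ·
  covered (6 px):
    · · · · · · · · · · · ·
    · · · · · · · · · · · ·
    · · · · · · · · · · █ ·
    · · · · · █ █ █ █ █ · ·
    · · · · · · · · · · · ·
    · · · · · · · · · · · ·
    · · · · · · · · · · · ·
T1:
  2·area = 12
  edge (14, 6)→(2, 8): d=(-12,2) right/bottom  bias=-1
  edge (2, 8)→(20, 4): d=(18,-4) top-left  bias=+0
  edge (20, 4)→(14, 6): d=(-6,2) right/bottom  bias=-1
    (11,1)@(23, 3): e=[18,-6,0] → ·  [on edge]
    (8,2)@(17, 5): e=[6,6,0] → ·  [on edge]
    (3,3)@(7, 7): e=[2,2,8] → █
    (4,3)@(9, 7): e=[-2,10,4] → ·
    (5,3)@(11, 7): e=[-6,18,0] → ·  [on edge]
    (2,4)@(5, 9): e=[-18,30,0] → ·  [on edge]
    (3,4)@(7, 9): e=[-22,38,-4] → ·
  covered (1 px):
    · · · · · · · · · · · ·
    · · · · · · · · · · · ·
    · · · · · · · · · · · ·
    · · · █ · · · · · · · ·
    · · · · · · · · · · · ·
    · · · · · · · · · · · ·
    · · · · · · · · · · · ·
T2:
  2·area = 120  (B↔C swapped to make it positive)
  edge (4, 6)→(8, 0): d=(4,-6) top-left  bias=+0
  edge (8, 0)→(20, 12): d=(12,12) right/bottom  bias=-1
  edge (20, 12)→(4, 6): d=(-16,-6) top-left  bias=+0
    (4,0)@(9, 1): e=[10,0,110] → ·  [on edge]
    (3,1)@(7, 3): e=[6,48,66] → █
    (4,1)@(9, 3): e=[18,24,78] → █
    (5,1)@(11, 3): e=[30,0,90] → ·  [on edge]
    (2,2)@(5, 5): e=[2,96,22] → █
    (5,2)@(11, 5): e=[38,24,58] → █
    (6,2)@(13, 5): e=[50,0,70] → ·  [on edge]
    (2,3)@(5, 7): e=[10,120,-10] → ·
    (3,3)@(7, 7): e=[22,96,2] → █
    (6,3)@(13, 7): e=[58,24,38] → █
    (7,3)@(15, 7): e=[70,0,50] → ·  [on edge]
    (3,4)@(7, 9): e=[30,120,-30] → ·
    (8,4)@(17, 9): e=[90,0,30] → ·  [on edge]
    (9,5)@(19, 11): e=[110,0,10] → ·  [on edge]
    (10,6)@(21, 13): e=[130,0,-10] → ·  [on edge]
  covered (12 px):
    · · · · · · · · · · · ·
    · · · █ █ · · · · · · ·
    · · █ █ █ █ · · · · · ·
    · · · █ █ █ █ · · · · ·
    · · · · · · █ █ · · · ·
    · · · · · · · · · · · ·
    · · · · · · · · · · · ·

Result: [[10,2],[5,3],[6,3],[7,3],[8,3],[9,3]]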